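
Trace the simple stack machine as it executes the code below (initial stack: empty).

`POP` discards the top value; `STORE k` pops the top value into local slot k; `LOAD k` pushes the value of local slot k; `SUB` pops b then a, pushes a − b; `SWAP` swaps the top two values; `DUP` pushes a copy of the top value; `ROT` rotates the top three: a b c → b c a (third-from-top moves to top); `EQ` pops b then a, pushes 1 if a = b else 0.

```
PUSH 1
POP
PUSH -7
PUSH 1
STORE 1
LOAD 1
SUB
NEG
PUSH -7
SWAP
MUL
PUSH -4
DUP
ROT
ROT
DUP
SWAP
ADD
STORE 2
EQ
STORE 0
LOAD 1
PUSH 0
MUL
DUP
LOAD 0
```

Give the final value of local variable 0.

0

PUSH 1  -> 1
POP     -> (empty)
PUSH -7 -> -7
PUSH 1  -> -7 1
STORE 1 -> -7
LOAD 1  -> -7 1
SUB     -> -8
NEG     -> 8
PUSH -7 -> 8 -7
SWAP    -> -7 8
MUL     -> -56
PUSH -4 -> -56 -4
DUP     -> -56 -4 -4
ROT     -> -4 -4 -56
ROT     -> -4 -56 -4
DUP     -> -4 -56 -4 -4
SWAP    -> -4 -56 -4 -4
ADD     -> -4 -56 -8
STORE 2 -> -4 -56
EQ      -> 0
STORE 0 -> (empty)
LOAD 1  -> 1
PUSH 0  -> 1 0
MUL     -> 0
DUP     -> 0 0
LOAD 0  -> 0 0 0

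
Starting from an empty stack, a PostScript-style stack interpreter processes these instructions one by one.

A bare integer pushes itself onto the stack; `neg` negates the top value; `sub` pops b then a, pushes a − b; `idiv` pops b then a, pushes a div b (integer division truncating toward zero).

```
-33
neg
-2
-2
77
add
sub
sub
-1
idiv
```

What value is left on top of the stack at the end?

-110

-33   [-33]
neg   [33]
-2    [33, -2]
-2    [33, -2, -2]
77    [33, -2, -2, 77]
add   [33, -2, 75]
sub   [33, -77]
sub   [110]
-1    [110, -1]
idiv  [-110]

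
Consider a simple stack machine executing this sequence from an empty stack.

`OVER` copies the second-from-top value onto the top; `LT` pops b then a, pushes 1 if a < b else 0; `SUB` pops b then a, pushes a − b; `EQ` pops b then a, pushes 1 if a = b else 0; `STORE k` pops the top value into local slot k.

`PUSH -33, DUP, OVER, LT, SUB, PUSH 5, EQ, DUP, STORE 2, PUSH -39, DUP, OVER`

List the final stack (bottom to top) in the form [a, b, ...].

[0, -39, -39, -39]

PUSH -33  [-33]
DUP       [-33, -33]
OVER      [-33, -33, -33]
LT        [-33, 0]
SUB       [-33]
PUSH 5    [-33, 5]
EQ        [0]
DUP       [0, 0]
STORE 2   [0]
PUSH -39  [0, -39]
DUP       [0, -39, -39]
OVER      [0, -39, -39, -39]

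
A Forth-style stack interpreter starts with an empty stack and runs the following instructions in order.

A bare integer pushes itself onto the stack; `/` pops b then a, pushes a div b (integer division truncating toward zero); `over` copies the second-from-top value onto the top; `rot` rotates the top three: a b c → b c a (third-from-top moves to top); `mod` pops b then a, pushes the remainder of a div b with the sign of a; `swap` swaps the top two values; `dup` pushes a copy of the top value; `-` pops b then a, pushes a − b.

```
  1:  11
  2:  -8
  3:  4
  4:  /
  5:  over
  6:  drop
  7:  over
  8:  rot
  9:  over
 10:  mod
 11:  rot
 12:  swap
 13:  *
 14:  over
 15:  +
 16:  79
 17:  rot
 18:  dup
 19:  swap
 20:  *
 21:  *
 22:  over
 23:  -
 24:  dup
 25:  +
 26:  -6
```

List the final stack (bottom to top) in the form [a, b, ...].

[11, 19096, -6]

11   : [11]
-8   : [11, -8]
4    : [11, -8, 4]
/    : [11, -2]
over : [11, -2, 11]
drop : [11, -2]
over : [11, -2, 11]
rot  : [-2, 11, 11]
over : [-2, 11, 11, 11]
mod  : [-2, 11, 0]
rot  : [11, 0, -2]
swap : [11, -2, 0]
*    : [11, 0]
over : [11, 0, 11]
+    : [11, 11]
79   : [11, 11, 79]
rot  : [11, 79, 11]
dup  : [11, 79, 11, 11]
swap : [11, 79, 11, 11]
*    : [11, 79, 121]
*    : [11, 9559]
over : [11, 9559, 11]
-    : [11, 9548]
dup  : [11, 9548, 9548]
+    : [11, 19096]
-6   : [11, 19096, -6]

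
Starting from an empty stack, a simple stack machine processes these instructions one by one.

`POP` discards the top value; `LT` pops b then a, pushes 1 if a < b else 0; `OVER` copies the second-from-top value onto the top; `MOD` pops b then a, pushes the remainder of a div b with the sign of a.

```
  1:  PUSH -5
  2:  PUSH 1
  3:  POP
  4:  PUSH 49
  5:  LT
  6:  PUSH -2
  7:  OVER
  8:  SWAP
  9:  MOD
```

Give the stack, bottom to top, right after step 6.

[1, -2]

PUSH -5 -> -5
PUSH 1  -> -5 1
POP     -> -5
PUSH 49 -> -5 49
LT      -> 1
PUSH -2 -> 1 -2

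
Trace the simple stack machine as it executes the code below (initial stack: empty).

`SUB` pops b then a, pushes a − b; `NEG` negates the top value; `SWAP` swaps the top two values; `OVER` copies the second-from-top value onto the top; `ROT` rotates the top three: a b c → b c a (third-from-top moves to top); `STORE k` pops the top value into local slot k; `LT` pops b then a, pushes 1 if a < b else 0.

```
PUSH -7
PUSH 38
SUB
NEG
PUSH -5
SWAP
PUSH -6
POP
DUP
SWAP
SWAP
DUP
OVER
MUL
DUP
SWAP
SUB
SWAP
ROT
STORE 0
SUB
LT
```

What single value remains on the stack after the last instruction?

0

PUSH -7 → -7
PUSH 38 → -7 38
SUB     → -45
NEG     → 45
PUSH -5 → 45 -5
SWAP    → -5 45
PUSH -6 → -5 45 -6
POP     → -5 45
DUP     → -5 45 45
SWAP    → -5 45 45
SWAP    → -5 45 45
DUP     → -5 45 45 45
OVER    → -5 45 45 45 45
MUL     → -5 45 45 2025
DUP     → -5 45 45 2025 2025
SWAP    → -5 45 45 2025 2025
SUB     → -5 45 45 0
SWAP    → -5 45 0 45
ROT     → -5 0 45 45
STORE 0 → -5 0 45
SUB     → -5 -45
LT      → 0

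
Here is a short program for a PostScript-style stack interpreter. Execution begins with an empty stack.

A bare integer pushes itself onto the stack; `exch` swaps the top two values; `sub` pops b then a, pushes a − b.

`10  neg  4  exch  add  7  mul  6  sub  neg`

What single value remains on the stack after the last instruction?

48

10   : [10]
neg  : [-10]
4    : [-10, 4]
exch : [4, -10]
add  : [-6]
7    : [-6, 7]
mul  : [-42]
6    : [-42, 6]
sub  : [-48]
neg  : [48]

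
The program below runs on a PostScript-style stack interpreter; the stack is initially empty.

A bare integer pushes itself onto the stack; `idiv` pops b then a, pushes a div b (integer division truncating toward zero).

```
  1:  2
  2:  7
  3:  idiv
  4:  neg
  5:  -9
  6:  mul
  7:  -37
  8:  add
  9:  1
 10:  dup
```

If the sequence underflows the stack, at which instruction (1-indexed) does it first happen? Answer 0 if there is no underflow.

0

2    : [2]
7    : [2, 7]
idiv : [0]
neg  : [0]
-9   : [0, -9]
mul  : [0]
-37  : [0, -37]
add  : [-37]
1    : [-37, 1]
dup  : [-37, 1, 1]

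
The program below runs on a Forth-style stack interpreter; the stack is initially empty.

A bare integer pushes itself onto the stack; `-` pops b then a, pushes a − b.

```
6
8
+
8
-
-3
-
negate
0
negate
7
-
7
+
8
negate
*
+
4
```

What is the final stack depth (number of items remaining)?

2

6      → 6
8      → 6 8
+      → 14
8      → 14 8
-      → 6
-3     → 6 -3
-      → 9
negate → -9
0      → -9 0
negate → -9 0
7      → -9 0 7
-      → -9 -7
7      → -9 -7 7
+      → -9 0
8      → -9 0 8
negate → -9 0 -8
*      → -9 0
+      → -9
4      → -9 4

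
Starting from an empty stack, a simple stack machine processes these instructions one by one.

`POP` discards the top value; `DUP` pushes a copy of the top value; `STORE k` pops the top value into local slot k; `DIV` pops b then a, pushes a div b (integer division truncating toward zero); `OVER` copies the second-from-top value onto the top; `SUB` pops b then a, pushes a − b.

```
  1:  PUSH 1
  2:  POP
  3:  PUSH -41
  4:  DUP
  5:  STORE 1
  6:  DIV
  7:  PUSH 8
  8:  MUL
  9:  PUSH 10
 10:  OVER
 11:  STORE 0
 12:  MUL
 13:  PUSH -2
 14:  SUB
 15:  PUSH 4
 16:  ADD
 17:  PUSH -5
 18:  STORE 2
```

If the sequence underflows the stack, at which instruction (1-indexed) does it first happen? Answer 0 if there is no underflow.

6

PUSH 1   -> 1
POP      -> (empty)
PUSH -41 -> -41
DUP      -> -41 -41
STORE 1  -> -41
DIV  — needs 2 operands, stack has 1 → underflow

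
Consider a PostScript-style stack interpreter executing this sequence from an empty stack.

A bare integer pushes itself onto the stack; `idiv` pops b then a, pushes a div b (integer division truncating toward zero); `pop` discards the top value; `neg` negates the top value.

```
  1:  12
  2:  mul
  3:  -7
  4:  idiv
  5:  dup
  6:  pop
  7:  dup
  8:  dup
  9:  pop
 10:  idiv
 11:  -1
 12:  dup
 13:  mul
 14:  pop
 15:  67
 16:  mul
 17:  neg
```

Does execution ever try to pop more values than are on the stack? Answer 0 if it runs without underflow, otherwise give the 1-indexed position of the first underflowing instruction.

2

12 → [12]
mul  — needs 2 operands, stack has 1 → underflow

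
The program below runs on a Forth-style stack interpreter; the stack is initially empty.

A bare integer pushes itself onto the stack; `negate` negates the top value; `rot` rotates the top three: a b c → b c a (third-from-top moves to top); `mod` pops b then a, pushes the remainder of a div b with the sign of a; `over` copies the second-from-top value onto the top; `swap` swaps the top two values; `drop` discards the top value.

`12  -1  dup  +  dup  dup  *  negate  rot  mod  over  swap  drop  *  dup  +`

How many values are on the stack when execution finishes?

12     → 12
-1     → 12 -1
dup    → 12 -1 -1
+      → 12 -2
dup    → 12 -2 -2
dup    → 12 -2 -2 -2
*      → 12 -2 4
negate → 12 -2 -4
rot    → -2 -4 12
mod    → -2 -4
over   → -2 -4 -2
swap   → -2 -2 -4
drop   → -2 -2
*      → 4
dup    → 4 4
+      → 8

1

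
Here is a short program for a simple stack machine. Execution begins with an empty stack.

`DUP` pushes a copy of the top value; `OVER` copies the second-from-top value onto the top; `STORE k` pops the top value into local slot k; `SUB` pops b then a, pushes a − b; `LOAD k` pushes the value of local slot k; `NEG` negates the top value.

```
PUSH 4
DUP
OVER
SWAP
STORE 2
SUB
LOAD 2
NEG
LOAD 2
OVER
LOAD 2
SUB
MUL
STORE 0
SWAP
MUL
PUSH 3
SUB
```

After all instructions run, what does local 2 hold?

4

PUSH 4  : 4
DUP     : 4 4
OVER    : 4 4 4
SWAP    : 4 4 4
STORE 2 : 4 4
SUB     : 0
LOAD 2  : 0 4
NEG     : 0 -4
LOAD 2  : 0 -4 4
OVER    : 0 -4 4 -4
LOAD 2  : 0 -4 4 -4 4
SUB     : 0 -4 4 -8
MUL     : 0 -4 -32
STORE 0 : 0 -4
SWAP    : -4 0
MUL     : 0
PUSH 3  : 0 3
SUB     : -3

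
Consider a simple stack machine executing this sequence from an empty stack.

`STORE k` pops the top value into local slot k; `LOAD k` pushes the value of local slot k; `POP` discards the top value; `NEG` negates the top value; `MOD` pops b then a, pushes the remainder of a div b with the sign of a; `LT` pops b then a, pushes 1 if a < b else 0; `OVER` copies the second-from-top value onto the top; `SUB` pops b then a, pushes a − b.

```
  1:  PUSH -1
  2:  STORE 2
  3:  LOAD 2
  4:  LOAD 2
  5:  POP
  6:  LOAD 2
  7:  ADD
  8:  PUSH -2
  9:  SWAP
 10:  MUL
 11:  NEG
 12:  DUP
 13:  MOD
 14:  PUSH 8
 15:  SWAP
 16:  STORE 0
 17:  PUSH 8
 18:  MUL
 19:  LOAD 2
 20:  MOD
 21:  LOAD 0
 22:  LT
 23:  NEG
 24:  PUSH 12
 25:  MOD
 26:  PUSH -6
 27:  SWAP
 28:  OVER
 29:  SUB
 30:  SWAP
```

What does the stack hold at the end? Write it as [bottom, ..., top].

PUSH -1 → -1
STORE 2 → (empty)
LOAD 2  → -1
LOAD 2  → -1 -1
POP     → -1
LOAD 2  → -1 -1
ADD     → -2
PUSH -2 → -2 -2
SWAP    → -2 -2
MUL     → 4
NEG     → -4
DUP     → -4 -4
MOD     → 0
PUSH 8  → 0 8
SWAP    → 8 0
STORE 0 → 8
PUSH 8  → 8 8
MUL     → 64
LOAD 2  → 64 -1
MOD     → 0
LOAD 0  → 0 0
LT      → 0
NEG     → 0
PUSH 12 → 0 12
MOD     → 0
PUSH -6 → 0 -6
SWAP    → -6 0
OVER    → -6 0 -6
SUB     → -6 6
SWAP    → 6 -6

[6, -6]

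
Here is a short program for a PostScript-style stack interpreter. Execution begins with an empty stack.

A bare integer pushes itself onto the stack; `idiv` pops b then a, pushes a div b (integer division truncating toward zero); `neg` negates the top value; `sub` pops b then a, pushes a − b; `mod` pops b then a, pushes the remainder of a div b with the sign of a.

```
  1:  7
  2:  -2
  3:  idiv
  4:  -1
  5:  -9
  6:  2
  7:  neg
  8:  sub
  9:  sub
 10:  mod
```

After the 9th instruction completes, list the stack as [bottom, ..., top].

[-3, 6]

7    : 7
-2   : 7 -2
idiv : -3
-1   : -3 -1
-9   : -3 -1 -9
2    : -3 -1 -9 2
neg  : -3 -1 -9 -2
sub  : -3 -1 -7
sub  : -3 6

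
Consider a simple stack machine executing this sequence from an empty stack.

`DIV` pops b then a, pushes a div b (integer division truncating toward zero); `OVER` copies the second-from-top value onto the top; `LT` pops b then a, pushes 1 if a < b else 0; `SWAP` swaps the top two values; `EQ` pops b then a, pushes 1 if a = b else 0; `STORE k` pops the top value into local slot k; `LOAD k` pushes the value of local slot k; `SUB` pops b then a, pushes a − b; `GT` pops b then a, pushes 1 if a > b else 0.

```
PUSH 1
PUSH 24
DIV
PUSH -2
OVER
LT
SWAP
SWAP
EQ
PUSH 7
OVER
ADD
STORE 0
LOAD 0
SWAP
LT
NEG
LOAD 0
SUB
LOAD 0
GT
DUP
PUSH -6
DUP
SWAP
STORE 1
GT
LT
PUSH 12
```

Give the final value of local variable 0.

PUSH 1  : 1
PUSH 24 : 1 24
DIV     : 0
PUSH -2 : 0 -2
OVER    : 0 -2 0
LT      : 0 1
SWAP    : 1 0
SWAP    : 0 1
EQ      : 0
PUSH 7  : 0 7
OVER    : 0 7 0
ADD     : 0 7
STORE 0 : 0
LOAD 0  : 0 7
SWAP    : 7 0
LT      : 0
NEG     : 0
LOAD 0  : 0 7
SUB     : -7
LOAD 0  : -7 7
GT      : 0
DUP     : 0 0
PUSH -6 : 0 0 -6
DUP     : 0 0 -6 -6
SWAP    : 0 0 -6 -6
STORE 1 : 0 0 -6
GT      : 0 1
LT      : 1
PUSH 12 : 1 12

7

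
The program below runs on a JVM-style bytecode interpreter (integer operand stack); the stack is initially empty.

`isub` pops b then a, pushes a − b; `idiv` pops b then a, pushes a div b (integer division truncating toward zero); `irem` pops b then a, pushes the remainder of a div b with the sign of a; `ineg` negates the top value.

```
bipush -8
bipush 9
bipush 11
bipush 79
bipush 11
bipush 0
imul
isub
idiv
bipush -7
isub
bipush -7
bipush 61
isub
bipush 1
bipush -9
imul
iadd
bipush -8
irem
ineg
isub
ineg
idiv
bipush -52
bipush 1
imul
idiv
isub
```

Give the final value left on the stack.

bipush -8   [-8]
bipush 9    [-8, 9]
bipush 11   [-8, 9, 11]
bipush 79   [-8, 9, 11, 79]
bipush 11   [-8, 9, 11, 79, 11]
bipush 0    [-8, 9, 11, 79, 11, 0]
imul        [-8, 9, 11, 79, 0]
isub        [-8, 9, 11, 79]
idiv        [-8, 9, 0]
bipush -7   [-8, 9, 0, -7]
isub        [-8, 9, 7]
bipush -7   [-8, 9, 7, -7]
bipush 61   [-8, 9, 7, -7, 61]
isub        [-8, 9, 7, -68]
bipush 1    [-8, 9, 7, -68, 1]
bipush -9   [-8, 9, 7, -68, 1, -9]
imul        [-8, 9, 7, -68, -9]
iadd        [-8, 9, 7, -77]
bipush -8   [-8, 9, 7, -77, -8]
irem        [-8, 9, 7, -5]
ineg        [-8, 9, 7, 5]
isub        [-8, 9, 2]
ineg        [-8, 9, -2]
idiv        [-8, -4]
bipush -52  [-8, -4, -52]
bipush 1    [-8, -4, -52, 1]
imul        [-8, -4, -52]
idiv        [-8, 0]
isub        [-8]

-8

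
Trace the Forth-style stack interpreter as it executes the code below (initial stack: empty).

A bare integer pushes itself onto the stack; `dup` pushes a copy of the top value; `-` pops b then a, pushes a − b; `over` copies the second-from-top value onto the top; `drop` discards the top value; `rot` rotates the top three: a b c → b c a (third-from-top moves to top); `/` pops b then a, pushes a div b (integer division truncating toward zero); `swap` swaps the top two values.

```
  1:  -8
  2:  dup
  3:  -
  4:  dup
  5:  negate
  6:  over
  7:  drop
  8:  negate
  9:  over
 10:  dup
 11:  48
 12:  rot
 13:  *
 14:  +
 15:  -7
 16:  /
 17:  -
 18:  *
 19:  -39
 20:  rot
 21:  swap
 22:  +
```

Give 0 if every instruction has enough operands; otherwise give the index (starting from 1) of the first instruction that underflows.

20

-8     : -8
dup    : -8 -8
-      : 0
dup    : 0 0
negate : 0 0
over   : 0 0 0
drop   : 0 0
negate : 0 0
over   : 0 0 0
dup    : 0 0 0 0
48     : 0 0 0 0 48
rot    : 0 0 0 48 0
*      : 0 0 0 0
+      : 0 0 0
-7     : 0 0 0 -7
/      : 0 0 0
-      : 0 0
*      : 0
-39    : 0 -39
rot  — needs 3 operands, stack has 2 → underflow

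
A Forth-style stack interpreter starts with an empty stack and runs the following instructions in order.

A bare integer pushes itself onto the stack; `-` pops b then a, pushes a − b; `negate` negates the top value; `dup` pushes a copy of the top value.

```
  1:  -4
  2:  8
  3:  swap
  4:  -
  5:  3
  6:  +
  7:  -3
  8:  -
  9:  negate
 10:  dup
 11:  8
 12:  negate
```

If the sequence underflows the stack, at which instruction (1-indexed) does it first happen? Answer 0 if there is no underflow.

-4      -4
8       -4 8
swap    8 -4
-       12
3       12 3
+       15
-3      15 -3
-       18
negate  -18
dup     -18 -18
8       -18 -18 8
negate  -18 -18 -8

0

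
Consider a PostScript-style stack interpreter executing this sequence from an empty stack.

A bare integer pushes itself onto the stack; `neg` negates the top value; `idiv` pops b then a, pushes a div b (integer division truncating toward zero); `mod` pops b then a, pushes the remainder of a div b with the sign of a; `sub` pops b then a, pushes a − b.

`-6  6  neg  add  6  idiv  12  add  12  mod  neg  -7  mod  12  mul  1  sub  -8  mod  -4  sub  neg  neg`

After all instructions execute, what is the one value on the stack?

-6    [-6]
6     [-6, 6]
neg   [-6, -6]
add   [-12]
6     [-12, 6]
idiv  [-2]
12    [-2, 12]
add   [10]
12    [10, 12]
mod   [10]
neg   [-10]
-7    [-10, -7]
mod   [-3]
12    [-3, 12]
mul   [-36]
1     [-36, 1]
sub   [-37]
-8    [-37, -8]
mod   [-5]
-4    [-5, -4]
sub   [-1]
neg   [1]
neg   [-1]

-1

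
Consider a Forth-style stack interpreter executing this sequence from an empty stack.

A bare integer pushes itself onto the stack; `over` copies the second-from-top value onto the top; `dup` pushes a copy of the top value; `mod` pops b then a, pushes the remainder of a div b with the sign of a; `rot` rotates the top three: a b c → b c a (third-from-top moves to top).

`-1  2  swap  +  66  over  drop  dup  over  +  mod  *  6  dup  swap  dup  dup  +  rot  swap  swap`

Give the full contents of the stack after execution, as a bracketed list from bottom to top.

-1   → -1
2    → -1 2
swap → 2 -1
+    → 1
66   → 1 66
over → 1 66 1
drop → 1 66
dup  → 1 66 66
over → 1 66 66 66
+    → 1 66 132
mod  → 1 66
*    → 66
6    → 66 6
dup  → 66 6 6
swap → 66 6 6
dup  → 66 6 6 6
dup  → 66 6 6 6 6
+    → 66 6 6 12
rot  → 66 6 12 6
swap → 66 6 6 12
swap → 66 6 12 6

[66, 6, 12, 6]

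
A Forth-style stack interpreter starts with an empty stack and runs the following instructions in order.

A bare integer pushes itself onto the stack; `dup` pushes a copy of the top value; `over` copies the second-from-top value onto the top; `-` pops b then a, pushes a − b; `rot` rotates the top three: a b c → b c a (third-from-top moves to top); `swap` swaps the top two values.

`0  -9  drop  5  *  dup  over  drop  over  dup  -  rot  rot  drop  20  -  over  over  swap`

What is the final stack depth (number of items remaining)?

4

0    → [0]
-9   → [0, -9]
drop → [0]
5    → [0, 5]
*    → [0]
dup  → [0, 0]
over → [0, 0, 0]
drop → [0, 0]
over → [0, 0, 0]
dup  → [0, 0, 0, 0]
-    → [0, 0, 0]
rot  → [0, 0, 0]
rot  → [0, 0, 0]
drop → [0, 0]
20   → [0, 0, 20]
-    → [0, -20]
over → [0, -20, 0]
over → [0, -20, 0, -20]
swap → [0, -20, -20, 0]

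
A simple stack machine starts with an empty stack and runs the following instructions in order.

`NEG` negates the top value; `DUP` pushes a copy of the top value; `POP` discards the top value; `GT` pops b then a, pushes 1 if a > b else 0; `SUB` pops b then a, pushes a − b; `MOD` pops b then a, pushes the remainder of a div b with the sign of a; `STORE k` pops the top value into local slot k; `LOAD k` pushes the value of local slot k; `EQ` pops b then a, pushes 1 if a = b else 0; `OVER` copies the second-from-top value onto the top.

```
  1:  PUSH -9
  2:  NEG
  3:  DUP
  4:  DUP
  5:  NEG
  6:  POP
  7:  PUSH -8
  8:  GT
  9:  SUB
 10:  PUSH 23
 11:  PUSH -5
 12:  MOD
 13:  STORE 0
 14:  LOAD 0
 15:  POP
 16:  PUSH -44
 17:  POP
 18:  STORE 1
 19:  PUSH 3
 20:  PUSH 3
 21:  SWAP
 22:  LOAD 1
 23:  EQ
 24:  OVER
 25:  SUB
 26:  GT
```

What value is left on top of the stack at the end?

PUSH -9  -> [-9]
NEG      -> [9]
DUP      -> [9, 9]
DUP      -> [9, 9, 9]
NEG      -> [9, 9, -9]
POP      -> [9, 9]
PUSH -8  -> [9, 9, -8]
GT       -> [9, 1]
SUB      -> [8]
PUSH 23  -> [8, 23]
PUSH -5  -> [8, 23, -5]
MOD      -> [8, 3]
STORE 0  -> [8]
LOAD 0   -> [8, 3]
POP      -> [8]
PUSH -44 -> [8, -44]
POP      -> [8]
STORE 1  -> []
PUSH 3   -> [3]
PUSH 3   -> [3, 3]
SWAP     -> [3, 3]
LOAD 1   -> [3, 3, 8]
EQ       -> [3, 0]
OVER     -> [3, 0, 3]
SUB      -> [3, -3]
GT       -> [1]

1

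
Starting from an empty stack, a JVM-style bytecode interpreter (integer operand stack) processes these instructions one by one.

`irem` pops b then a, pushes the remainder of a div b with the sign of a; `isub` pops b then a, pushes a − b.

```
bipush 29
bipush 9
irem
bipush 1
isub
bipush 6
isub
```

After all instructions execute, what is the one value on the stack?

bipush 29 -> 29
bipush 9  -> 29 9
irem      -> 2
bipush 1  -> 2 1
isub      -> 1
bipush 6  -> 1 6
isub      -> -5

-5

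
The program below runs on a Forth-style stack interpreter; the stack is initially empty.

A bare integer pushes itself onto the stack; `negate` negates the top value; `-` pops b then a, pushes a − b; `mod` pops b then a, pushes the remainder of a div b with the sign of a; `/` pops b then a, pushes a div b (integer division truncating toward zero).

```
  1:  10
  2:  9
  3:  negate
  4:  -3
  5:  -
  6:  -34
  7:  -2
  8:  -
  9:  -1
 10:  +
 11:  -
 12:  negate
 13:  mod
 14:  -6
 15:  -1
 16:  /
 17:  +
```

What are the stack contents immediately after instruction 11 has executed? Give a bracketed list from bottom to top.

10     : 10
9      : 10 9
negate : 10 -9
-3     : 10 -9 -3
-      : 10 -6
-34    : 10 -6 -34
-2     : 10 -6 -34 -2
-      : 10 -6 -32
-1     : 10 -6 -32 -1
+      : 10 -6 -33
-      : 10 27

[10, 27]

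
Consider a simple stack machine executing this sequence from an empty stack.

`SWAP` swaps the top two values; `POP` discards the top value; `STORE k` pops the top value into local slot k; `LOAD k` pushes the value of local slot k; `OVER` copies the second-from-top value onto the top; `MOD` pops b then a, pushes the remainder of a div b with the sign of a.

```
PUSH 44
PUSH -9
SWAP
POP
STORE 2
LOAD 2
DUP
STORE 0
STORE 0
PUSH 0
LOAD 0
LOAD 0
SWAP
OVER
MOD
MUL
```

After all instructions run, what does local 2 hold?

PUSH 44 -> [44]
PUSH -9 -> [44, -9]
SWAP    -> [-9, 44]
POP     -> [-9]
STORE 2 -> []
LOAD 2  -> [-9]
DUP     -> [-9, -9]
STORE 0 -> [-9]
STORE 0 -> []
PUSH 0  -> [0]
LOAD 0  -> [0, -9]
LOAD 0  -> [0, -9, -9]
SWAP    -> [0, -9, -9]
OVER    -> [0, -9, -9, -9]
MOD     -> [0, -9, 0]
MUL     -> [0, 0]

-9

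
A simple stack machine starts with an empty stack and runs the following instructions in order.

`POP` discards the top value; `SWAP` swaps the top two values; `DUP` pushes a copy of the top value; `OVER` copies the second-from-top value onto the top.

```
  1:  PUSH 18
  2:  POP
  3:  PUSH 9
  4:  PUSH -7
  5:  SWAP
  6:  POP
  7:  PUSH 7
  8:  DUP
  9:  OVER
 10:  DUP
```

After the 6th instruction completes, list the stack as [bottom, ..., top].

PUSH 18 : [18]
POP     : []
PUSH 9  : [9]
PUSH -7 : [9, -7]
SWAP    : [-7, 9]
POP     : [-7]

[-7]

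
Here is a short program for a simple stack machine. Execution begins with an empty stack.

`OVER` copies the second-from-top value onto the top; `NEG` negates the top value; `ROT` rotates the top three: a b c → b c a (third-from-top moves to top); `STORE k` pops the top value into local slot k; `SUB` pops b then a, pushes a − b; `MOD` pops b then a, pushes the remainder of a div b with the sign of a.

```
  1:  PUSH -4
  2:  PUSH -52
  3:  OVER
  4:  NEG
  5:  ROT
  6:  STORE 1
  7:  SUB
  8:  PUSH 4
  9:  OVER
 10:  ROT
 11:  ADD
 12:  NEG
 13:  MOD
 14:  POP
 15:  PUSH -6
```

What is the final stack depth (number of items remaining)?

1

PUSH -4  : -4
PUSH -52 : -4 -52
OVER     : -4 -52 -4
NEG      : -4 -52 4
ROT      : -52 4 -4
STORE 1  : -52 4
SUB      : -56
PUSH 4   : -56 4
OVER     : -56 4 -56
ROT      : 4 -56 -56
ADD      : 4 -112
NEG      : 4 112
MOD      : 4
POP      : (empty)
PUSH -6  : -6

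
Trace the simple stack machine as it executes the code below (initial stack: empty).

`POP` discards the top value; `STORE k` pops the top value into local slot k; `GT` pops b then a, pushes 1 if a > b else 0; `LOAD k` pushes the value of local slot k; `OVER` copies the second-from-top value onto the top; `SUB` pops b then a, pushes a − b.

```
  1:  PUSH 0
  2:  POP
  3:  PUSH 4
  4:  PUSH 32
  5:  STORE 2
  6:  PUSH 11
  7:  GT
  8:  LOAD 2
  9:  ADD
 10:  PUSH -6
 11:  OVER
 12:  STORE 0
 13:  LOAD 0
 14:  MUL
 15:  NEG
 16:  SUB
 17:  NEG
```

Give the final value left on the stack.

PUSH 0  → [0]
POP     → []
PUSH 4  → [4]
PUSH 32 → [4, 32]
STORE 2 → [4]
PUSH 11 → [4, 11]
GT      → [0]
LOAD 2  → [0, 32]
ADD     → [32]
PUSH -6 → [32, -6]
OVER    → [32, -6, 32]
STORE 0 → [32, -6]
LOAD 0  → [32, -6, 32]
MUL     → [32, -192]
NEG     → [32, 192]
SUB     → [-160]
NEG     → [160]

160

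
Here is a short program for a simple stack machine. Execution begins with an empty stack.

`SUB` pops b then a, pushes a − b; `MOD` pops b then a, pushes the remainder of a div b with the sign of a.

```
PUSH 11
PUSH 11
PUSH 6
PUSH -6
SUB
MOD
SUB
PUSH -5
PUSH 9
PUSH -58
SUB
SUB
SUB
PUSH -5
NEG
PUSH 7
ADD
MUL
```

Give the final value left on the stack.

PUSH 11  → [11]
PUSH 11  → [11, 11]
PUSH 6   → [11, 11, 6]
PUSH -6  → [11, 11, 6, -6]
SUB      → [11, 11, 12]
MOD      → [11, 11]
SUB      → [0]
PUSH -5  → [0, -5]
PUSH 9   → [0, -5, 9]
PUSH -58 → [0, -5, 9, -58]
SUB      → [0, -5, 67]
SUB      → [0, -72]
SUB      → [72]
PUSH -5  → [72, -5]
NEG      → [72, 5]
PUSH 7   → [72, 5, 7]
ADD      → [72, 12]
MUL      → [864]

864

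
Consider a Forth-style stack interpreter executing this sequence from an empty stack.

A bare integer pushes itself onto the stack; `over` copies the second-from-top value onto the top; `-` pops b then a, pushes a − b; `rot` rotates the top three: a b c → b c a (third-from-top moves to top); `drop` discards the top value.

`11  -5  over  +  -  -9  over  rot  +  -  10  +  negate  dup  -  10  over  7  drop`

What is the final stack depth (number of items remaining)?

11     → [11]
-5     → [11, -5]
over   → [11, -5, 11]
+      → [11, 6]
-      → [5]
-9     → [5, -9]
over   → [5, -9, 5]
rot    → [-9, 5, 5]
+      → [-9, 10]
-      → [-19]
10     → [-19, 10]
+      → [-9]
negate → [9]
dup    → [9, 9]
-      → [0]
10     → [0, 10]
over   → [0, 10, 0]
7      → [0, 10, 0, 7]
drop   → [0, 10, 0]

3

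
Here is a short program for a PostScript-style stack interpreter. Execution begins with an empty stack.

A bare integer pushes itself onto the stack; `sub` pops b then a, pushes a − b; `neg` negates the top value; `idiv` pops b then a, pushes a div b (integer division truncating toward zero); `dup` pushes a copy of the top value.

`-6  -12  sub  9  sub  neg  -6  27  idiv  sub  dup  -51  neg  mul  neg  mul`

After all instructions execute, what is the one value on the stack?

-6   : -6
-12  : -6 -12
sub  : 6
9    : 6 9
sub  : -3
neg  : 3
-6   : 3 -6
27   : 3 -6 27
idiv : 3 0
sub  : 3
dup  : 3 3
-51  : 3 3 -51
neg  : 3 3 51
mul  : 3 153
neg  : 3 -153
mul  : -459

-459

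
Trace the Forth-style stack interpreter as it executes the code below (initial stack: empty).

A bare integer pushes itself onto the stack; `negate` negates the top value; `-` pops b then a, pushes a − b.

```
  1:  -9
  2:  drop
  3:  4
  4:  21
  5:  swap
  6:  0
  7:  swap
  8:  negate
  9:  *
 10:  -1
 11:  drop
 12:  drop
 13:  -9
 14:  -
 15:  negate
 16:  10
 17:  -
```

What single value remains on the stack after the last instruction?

-9     : [-9]
drop   : []
4      : [4]
21     : [4, 21]
swap   : [21, 4]
0      : [21, 4, 0]
swap   : [21, 0, 4]
negate : [21, 0, -4]
*      : [21, 0]
-1     : [21, 0, -1]
drop   : [21, 0]
drop   : [21]
-9     : [21, -9]
-      : [30]
negate : [-30]
10     : [-30, 10]
-      : [-40]

-40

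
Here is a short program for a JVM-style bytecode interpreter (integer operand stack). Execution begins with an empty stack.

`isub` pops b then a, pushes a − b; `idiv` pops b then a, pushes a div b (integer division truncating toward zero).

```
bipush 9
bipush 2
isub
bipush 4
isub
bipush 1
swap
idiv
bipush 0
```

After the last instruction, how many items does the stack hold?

bipush 9 -> 9
bipush 2 -> 9 2
isub     -> 7
bipush 4 -> 7 4
isub     -> 3
bipush 1 -> 3 1
swap     -> 1 3
idiv     -> 0
bipush 0 -> 0 0

2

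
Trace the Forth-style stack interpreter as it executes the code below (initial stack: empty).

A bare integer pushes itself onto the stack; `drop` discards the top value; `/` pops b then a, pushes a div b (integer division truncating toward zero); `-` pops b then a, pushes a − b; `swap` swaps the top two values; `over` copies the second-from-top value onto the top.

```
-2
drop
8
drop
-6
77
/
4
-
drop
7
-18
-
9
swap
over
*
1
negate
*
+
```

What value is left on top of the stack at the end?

-216

-2     → [-2]
drop   → []
8      → [8]
drop   → []
-6     → [-6]
77     → [-6, 77]
/      → [0]
4      → [0, 4]
-      → [-4]
drop   → []
7      → [7]
-18    → [7, -18]
-      → [25]
9      → [25, 9]
swap   → [9, 25]
over   → [9, 25, 9]
*      → [9, 225]
1      → [9, 225, 1]
negate → [9, 225, -1]
*      → [9, -225]
+      → [-216]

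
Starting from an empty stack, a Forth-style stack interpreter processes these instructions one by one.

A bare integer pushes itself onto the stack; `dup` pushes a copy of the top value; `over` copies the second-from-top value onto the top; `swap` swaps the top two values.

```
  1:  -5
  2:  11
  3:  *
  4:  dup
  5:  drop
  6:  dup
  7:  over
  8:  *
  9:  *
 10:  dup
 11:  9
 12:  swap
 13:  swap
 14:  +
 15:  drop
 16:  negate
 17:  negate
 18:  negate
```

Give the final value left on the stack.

166375

-5      [-5]
11      [-5, 11]
*       [-55]
dup     [-55, -55]
drop    [-55]
dup     [-55, -55]
over    [-55, -55, -55]
*       [-55, 3025]
*       [-166375]
dup     [-166375, -166375]
9       [-166375, -166375, 9]
swap    [-166375, 9, -166375]
swap    [-166375, -166375, 9]
+       [-166375, -166366]
drop    [-166375]
negate  [166375]
negate  [-166375]
negate  [166375]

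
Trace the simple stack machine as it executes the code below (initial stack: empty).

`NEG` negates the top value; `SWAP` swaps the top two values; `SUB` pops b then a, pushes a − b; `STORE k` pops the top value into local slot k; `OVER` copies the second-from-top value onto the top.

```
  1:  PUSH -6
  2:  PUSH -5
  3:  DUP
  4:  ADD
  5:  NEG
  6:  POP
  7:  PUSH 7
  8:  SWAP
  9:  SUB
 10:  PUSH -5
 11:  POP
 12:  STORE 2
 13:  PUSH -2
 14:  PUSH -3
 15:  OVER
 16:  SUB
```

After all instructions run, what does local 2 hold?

13

PUSH -6  -6
PUSH -5  -6 -5
DUP      -6 -5 -5
ADD      -6 -10
NEG      -6 10
POP      -6
PUSH 7   -6 7
SWAP     7 -6
SUB      13
PUSH -5  13 -5
POP      13
STORE 2  (empty)
PUSH -2  -2
PUSH -3  -2 -3
OVER     -2 -3 -2
SUB      -2 -1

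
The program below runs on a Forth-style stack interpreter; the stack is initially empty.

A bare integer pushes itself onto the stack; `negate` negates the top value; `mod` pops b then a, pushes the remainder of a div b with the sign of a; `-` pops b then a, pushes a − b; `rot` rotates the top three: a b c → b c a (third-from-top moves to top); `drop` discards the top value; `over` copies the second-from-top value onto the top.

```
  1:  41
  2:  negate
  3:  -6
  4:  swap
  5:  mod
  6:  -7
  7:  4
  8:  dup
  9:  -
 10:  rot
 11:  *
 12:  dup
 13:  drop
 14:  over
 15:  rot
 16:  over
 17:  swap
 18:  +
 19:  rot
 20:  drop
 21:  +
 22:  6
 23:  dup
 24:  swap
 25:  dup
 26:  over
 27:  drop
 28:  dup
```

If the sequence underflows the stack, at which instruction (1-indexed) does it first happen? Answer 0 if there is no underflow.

41     : [41]
negate : [-41]
-6     : [-41, -6]
swap   : [-6, -41]
mod    : [-6]
-7     : [-6, -7]
4      : [-6, -7, 4]
dup    : [-6, -7, 4, 4]
-      : [-6, -7, 0]
rot    : [-7, 0, -6]
*      : [-7, 0]
dup    : [-7, 0, 0]
drop   : [-7, 0]
over   : [-7, 0, -7]
rot    : [0, -7, -7]
over   : [0, -7, -7, -7]
swap   : [0, -7, -7, -7]
+      : [0, -7, -14]
rot    : [-7, -14, 0]
drop   : [-7, -14]
+      : [-21]
6      : [-21, 6]
dup    : [-21, 6, 6]
swap   : [-21, 6, 6]
dup    : [-21, 6, 6, 6]
over   : [-21, 6, 6, 6, 6]
drop   : [-21, 6, 6, 6]
dup    : [-21, 6, 6, 6, 6]

0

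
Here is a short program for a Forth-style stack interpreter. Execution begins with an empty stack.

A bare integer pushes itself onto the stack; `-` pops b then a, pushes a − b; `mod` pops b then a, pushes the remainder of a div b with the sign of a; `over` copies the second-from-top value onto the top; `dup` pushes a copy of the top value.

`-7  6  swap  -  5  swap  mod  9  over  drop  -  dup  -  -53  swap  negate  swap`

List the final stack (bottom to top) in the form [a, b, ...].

-7     → [-7]
6      → [-7, 6]
swap   → [6, -7]
-      → [13]
5      → [13, 5]
swap   → [5, 13]
mod    → [5]
9      → [5, 9]
over   → [5, 9, 5]
drop   → [5, 9]
-      → [-4]
dup    → [-4, -4]
-      → [0]
-53    → [0, -53]
swap   → [-53, 0]
negate → [-53, 0]
swap   → [0, -53]

[0, -53]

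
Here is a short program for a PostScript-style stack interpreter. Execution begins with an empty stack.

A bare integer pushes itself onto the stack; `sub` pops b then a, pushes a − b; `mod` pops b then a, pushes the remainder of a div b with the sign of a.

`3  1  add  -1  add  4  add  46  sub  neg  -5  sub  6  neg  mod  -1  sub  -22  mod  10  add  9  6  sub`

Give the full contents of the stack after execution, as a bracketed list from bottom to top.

[13, 3]

3   -> 3
1   -> 3 1
add -> 4
-1  -> 4 -1
add -> 3
4   -> 3 4
add -> 7
46  -> 7 46
sub -> -39
neg -> 39
-5  -> 39 -5
sub -> 44
6   -> 44 6
neg -> 44 -6
mod -> 2
-1  -> 2 -1
sub -> 3
-22 -> 3 -22
mod -> 3
10  -> 3 10
add -> 13
9   -> 13 9
6   -> 13 9 6
sub -> 13 3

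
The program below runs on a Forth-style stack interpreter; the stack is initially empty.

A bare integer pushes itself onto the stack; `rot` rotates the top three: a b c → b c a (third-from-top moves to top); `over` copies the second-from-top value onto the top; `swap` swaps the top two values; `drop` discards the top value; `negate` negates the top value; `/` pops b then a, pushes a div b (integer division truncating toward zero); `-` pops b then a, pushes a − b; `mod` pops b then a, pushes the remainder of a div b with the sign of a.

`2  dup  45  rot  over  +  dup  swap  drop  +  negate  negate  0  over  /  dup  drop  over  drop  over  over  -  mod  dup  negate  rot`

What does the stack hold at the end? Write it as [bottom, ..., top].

2       [2]
dup     [2, 2]
45      [2, 2, 45]
rot     [2, 45, 2]
over    [2, 45, 2, 45]
+       [2, 45, 47]
dup     [2, 45, 47, 47]
swap    [2, 45, 47, 47]
drop    [2, 45, 47]
+       [2, 92]
negate  [2, -92]
negate  [2, 92]
0       [2, 92, 0]
over    [2, 92, 0, 92]
/       [2, 92, 0]
dup     [2, 92, 0, 0]
drop    [2, 92, 0]
over    [2, 92, 0, 92]
drop    [2, 92, 0]
over    [2, 92, 0, 92]
over    [2, 92, 0, 92, 0]
-       [2, 92, 0, 92]
mod     [2, 92, 0]
dup     [2, 92, 0, 0]
negate  [2, 92, 0, 0]
rot     [2, 0, 0, 92]

[2, 0, 0, 92]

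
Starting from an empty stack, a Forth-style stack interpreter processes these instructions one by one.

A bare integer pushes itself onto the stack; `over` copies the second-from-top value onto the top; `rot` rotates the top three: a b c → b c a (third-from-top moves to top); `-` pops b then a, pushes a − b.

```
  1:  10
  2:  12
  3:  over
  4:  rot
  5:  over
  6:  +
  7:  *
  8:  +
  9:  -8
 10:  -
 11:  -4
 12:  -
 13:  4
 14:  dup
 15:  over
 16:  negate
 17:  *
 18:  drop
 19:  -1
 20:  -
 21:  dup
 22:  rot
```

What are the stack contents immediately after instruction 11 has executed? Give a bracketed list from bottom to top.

10   -> [10]
12   -> [10, 12]
over -> [10, 12, 10]
rot  -> [12, 10, 10]
over -> [12, 10, 10, 10]
+    -> [12, 10, 20]
*    -> [12, 200]
+    -> [212]
-8   -> [212, -8]
-    -> [220]
-4   -> [220, -4]

[220, -4]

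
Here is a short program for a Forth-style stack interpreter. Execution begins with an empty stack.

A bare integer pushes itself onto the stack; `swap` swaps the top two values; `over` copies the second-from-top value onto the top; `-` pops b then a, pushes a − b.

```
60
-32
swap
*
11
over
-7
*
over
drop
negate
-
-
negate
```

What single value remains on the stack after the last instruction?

15371

60     -> [60]
-32    -> [60, -32]
swap   -> [-32, 60]
*      -> [-1920]
11     -> [-1920, 11]
over   -> [-1920, 11, -1920]
-7     -> [-1920, 11, -1920, -7]
*      -> [-1920, 11, 13440]
over   -> [-1920, 11, 13440, 11]
drop   -> [-1920, 11, 13440]
negate -> [-1920, 11, -13440]
-      -> [-1920, 13451]
-      -> [-15371]
negate -> [15371]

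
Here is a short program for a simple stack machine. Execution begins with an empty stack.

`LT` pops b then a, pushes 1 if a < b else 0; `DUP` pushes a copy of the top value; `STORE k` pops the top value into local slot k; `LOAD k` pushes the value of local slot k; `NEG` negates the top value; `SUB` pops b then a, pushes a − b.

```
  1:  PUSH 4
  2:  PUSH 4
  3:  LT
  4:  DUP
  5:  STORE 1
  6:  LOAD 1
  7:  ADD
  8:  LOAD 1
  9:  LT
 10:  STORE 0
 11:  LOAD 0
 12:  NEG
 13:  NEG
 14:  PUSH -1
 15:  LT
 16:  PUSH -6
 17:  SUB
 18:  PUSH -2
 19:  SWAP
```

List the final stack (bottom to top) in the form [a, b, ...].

PUSH 4  → 4
PUSH 4  → 4 4
LT      → 0
DUP     → 0 0
STORE 1 → 0
LOAD 1  → 0 0
ADD     → 0
LOAD 1  → 0 0
LT      → 0
STORE 0 → (empty)
LOAD 0  → 0
NEG     → 0
NEG     → 0
PUSH -1 → 0 -1
LT      → 0
PUSH -6 → 0 -6
SUB     → 6
PUSH -2 → 6 -2
SWAP    → -2 6

[-2, 6]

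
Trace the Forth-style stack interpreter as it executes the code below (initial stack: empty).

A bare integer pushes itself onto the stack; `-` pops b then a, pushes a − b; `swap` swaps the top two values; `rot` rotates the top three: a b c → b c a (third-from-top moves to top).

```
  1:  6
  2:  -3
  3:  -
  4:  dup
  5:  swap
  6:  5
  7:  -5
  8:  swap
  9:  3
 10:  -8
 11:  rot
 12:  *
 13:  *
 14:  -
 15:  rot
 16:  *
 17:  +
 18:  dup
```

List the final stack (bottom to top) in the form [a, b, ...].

6    → 6
-3   → 6 -3
-    → 9
dup  → 9 9
swap → 9 9
5    → 9 9 5
-5   → 9 9 5 -5
swap → 9 9 -5 5
3    → 9 9 -5 5 3
-8   → 9 9 -5 5 3 -8
rot  → 9 9 -5 3 -8 5
*    → 9 9 -5 3 -40
*    → 9 9 -5 -120
-    → 9 9 115
rot  → 9 115 9
*    → 9 1035
+    → 1044
dup  → 1044 1044

[1044, 1044]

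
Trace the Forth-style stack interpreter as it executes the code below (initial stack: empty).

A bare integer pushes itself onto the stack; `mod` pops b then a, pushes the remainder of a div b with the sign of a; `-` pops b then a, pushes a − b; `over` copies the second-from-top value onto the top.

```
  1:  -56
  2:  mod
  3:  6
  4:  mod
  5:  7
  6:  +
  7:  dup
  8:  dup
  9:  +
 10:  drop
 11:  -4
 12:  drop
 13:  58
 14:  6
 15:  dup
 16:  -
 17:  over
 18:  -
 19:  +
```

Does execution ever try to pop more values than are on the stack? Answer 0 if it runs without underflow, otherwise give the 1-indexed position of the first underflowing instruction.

-56 → [-56]
mod  — needs 2 operands, stack has 1 → underflow

2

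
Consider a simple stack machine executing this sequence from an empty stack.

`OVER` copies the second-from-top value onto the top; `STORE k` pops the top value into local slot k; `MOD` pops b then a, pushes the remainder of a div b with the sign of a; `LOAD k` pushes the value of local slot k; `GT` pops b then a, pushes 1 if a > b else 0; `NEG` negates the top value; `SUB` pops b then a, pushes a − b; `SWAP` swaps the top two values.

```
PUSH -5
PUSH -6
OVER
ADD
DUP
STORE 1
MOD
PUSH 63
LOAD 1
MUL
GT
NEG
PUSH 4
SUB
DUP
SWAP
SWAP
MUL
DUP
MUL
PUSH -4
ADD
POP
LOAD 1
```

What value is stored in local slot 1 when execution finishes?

-11

PUSH -5  [-5]
PUSH -6  [-5, -6]
OVER     [-5, -6, -5]
ADD      [-5, -11]
DUP      [-5, -11, -11]
STORE 1  [-5, -11]
MOD      [-5]
PUSH 63  [-5, 63]
LOAD 1   [-5, 63, -11]
MUL      [-5, -693]
GT       [1]
NEG      [-1]
PUSH 4   [-1, 4]
SUB      [-5]
DUP      [-5, -5]
SWAP     [-5, -5]
SWAP     [-5, -5]
MUL      [25]
DUP      [25, 25]
MUL      [625]
PUSH -4  [625, -4]
ADD      [621]
POP      []
LOAD 1   [-11]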